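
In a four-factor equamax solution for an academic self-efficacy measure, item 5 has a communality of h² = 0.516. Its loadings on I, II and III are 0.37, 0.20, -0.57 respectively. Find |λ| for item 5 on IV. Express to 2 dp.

0.12

Under orthogonal rotation h² = Σλ², so λ_IV² = h² − (0.5018) = 0.516 − 0.5018 = 0.0142.
|λ| = √0.0142 = 0.1192.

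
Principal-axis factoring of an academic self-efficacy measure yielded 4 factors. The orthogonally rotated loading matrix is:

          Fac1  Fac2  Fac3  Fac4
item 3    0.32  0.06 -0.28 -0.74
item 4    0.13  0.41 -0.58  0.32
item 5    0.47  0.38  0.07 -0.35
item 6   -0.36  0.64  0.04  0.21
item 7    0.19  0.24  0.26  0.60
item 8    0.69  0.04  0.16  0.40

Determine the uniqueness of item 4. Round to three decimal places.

h² = 0.13² + 0.41² + (-0.58)² + 0.32² = 0.0169 + 0.1681 + 0.3364 + 0.1024 = 0.6238
Uniqueness u² = 1 − h² = 1 − 0.6238 = 0.3762

0.376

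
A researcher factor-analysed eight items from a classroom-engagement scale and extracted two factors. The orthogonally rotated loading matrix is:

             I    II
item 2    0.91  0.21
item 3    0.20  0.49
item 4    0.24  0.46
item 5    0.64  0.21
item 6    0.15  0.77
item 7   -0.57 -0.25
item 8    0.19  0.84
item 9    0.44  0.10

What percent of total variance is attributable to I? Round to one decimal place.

SS loadings for I = 0.91² + 0.20² + 0.24² + 0.64² + 0.15² + (-0.57)² + 0.19² + 0.44² = 1.9124
With 8 standardized items, total variance = 8. Proportion = 1.9124/8 = 0.2391 → 23.91%.

23.9%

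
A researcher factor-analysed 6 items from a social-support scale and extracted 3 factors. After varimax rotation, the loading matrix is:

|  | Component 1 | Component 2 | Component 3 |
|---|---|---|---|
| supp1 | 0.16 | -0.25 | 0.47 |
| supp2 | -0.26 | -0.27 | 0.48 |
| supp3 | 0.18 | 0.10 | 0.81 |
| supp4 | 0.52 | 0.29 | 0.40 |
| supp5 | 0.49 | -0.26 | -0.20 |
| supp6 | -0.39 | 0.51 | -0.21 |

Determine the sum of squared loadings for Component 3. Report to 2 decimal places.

SS loadings for Component 3 = 0.47² + 0.48² + 0.81² + 0.40² + (-0.20)² + (-0.21)² = 0.2209 + 0.2304 + 0.6561 + 0.1600 + 0.0400 + 0.0441 = 1.3515

1.35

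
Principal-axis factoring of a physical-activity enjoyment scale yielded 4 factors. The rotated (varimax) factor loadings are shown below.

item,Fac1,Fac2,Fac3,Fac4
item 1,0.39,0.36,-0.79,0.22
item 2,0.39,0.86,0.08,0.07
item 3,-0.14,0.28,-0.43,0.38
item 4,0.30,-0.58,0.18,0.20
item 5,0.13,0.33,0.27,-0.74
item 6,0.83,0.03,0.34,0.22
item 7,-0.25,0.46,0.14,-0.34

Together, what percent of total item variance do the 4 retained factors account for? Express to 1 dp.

Communalities: 0.9542, 0.9030, 0.4273, 0.4988, 0.7463, 0.8538, 0.4093; Σh² = 4.7927.
Total variance with 7 standardized items is 7, so the solution explains 4.7927/7 = 0.6847 = 68.47%.

68.5%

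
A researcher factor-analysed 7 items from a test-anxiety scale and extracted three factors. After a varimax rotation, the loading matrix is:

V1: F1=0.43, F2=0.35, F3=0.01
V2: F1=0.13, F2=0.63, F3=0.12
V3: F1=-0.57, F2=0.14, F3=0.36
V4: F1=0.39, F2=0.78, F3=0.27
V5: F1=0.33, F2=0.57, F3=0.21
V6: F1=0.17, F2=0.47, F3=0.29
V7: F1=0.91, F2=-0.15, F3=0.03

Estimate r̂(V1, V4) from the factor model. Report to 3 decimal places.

0.443

r̂ = Σ λ_i·λ_j across factors = (0.43)(0.39) + (0.35)(0.78) + (0.01)(0.27)
  = +0.1677 +0.2730 +0.0027 = 0.4434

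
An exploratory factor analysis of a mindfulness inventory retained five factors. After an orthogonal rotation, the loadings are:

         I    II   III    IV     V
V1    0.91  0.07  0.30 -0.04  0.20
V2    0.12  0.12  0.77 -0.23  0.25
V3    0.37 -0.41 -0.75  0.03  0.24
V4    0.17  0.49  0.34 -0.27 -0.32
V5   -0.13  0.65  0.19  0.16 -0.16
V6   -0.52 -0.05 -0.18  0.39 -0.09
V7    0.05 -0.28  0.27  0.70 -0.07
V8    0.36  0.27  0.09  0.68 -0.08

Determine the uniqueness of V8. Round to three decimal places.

0.321

h² = 0.36² + 0.27² + 0.09² + 0.68² + (-0.08)² = 0.1296 + 0.0729 + 0.0081 + 0.4624 + 0.0064 = 0.6794
Uniqueness u² = 1 − h² = 1 − 0.6794 = 0.3206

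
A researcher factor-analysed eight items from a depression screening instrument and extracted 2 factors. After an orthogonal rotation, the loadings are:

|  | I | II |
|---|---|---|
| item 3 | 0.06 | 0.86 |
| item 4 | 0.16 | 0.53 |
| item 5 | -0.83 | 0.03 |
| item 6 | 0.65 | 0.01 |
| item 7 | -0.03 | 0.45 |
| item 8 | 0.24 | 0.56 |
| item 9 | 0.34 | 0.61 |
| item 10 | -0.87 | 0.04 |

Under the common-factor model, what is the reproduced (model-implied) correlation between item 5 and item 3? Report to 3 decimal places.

-0.024

r̂ = Σ λ_i·λ_j across factors = (-0.83)(0.06) + (0.03)(0.86)
  = -0.0498 +0.0258 = -0.0240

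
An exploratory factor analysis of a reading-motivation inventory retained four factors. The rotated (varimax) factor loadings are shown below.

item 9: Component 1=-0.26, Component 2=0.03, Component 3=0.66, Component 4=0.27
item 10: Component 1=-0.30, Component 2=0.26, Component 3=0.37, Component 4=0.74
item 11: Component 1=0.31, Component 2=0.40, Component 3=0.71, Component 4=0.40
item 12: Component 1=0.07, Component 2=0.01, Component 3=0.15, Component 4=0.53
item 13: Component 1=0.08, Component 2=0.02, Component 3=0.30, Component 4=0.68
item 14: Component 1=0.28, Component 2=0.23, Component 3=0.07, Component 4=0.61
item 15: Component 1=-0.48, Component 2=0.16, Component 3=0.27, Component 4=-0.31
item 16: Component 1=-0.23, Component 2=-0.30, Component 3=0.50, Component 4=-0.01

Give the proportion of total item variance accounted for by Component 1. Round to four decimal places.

0.0783

SS loadings for Component 1 = (-0.26)² + (-0.30)² + 0.31² + 0.07² + 0.08² + 0.28² + (-0.48)² + (-0.23)² = 0.6267
Proportion of variance = 0.6267 / 8 = 0.0783.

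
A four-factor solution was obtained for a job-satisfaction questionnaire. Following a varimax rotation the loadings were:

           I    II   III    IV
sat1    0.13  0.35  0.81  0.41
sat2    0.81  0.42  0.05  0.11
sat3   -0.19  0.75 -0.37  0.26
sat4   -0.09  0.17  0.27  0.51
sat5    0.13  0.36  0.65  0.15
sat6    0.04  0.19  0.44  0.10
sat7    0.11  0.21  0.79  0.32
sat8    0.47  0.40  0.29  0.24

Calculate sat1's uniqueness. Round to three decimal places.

0.036

h² = 0.13² + 0.35² + 0.81² + 0.41² = 0.0169 + 0.1225 + 0.6561 + 0.1681 = 0.9636
Uniqueness u² = 1 − h² = 1 − 0.9636 = 0.0364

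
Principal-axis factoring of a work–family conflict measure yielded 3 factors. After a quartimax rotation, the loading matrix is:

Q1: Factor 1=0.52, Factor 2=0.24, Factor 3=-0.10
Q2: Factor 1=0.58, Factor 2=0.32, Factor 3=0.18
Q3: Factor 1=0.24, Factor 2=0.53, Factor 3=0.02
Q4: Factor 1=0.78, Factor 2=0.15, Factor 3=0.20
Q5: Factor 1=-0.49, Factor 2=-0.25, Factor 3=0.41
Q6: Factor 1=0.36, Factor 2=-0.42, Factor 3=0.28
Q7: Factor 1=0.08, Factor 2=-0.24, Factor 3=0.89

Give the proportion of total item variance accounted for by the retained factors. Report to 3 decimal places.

SS loadings by factor: 1.6489, 0.7599, 1.1214; total = 3.5302.
Total variance with 7 standardized items is 7, so the solution explains 3.5302/7 = 0.5043.

0.504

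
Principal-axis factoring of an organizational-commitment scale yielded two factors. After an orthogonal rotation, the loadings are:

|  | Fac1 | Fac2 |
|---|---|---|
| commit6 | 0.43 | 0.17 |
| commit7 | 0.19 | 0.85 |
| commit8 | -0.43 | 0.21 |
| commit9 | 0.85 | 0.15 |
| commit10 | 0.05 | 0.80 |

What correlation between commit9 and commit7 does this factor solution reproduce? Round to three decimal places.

0.289

r̂ = Σ λ_i·λ_j across factors = (0.85)(0.19) + (0.15)(0.85)
  = +0.1615 +0.1275 = 0.2890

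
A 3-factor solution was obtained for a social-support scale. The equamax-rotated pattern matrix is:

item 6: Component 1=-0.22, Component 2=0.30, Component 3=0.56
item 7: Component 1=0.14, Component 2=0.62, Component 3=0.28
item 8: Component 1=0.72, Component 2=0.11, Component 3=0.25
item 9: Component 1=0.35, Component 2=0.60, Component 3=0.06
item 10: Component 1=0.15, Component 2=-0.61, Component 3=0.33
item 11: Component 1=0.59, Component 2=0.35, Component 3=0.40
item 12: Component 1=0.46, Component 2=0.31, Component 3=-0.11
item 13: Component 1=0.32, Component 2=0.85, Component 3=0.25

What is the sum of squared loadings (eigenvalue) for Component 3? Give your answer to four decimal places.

0.8016

SS loadings for Component 3 = 0.56² + 0.28² + 0.25² + 0.06² + 0.33² + 0.40² + (-0.11)² + 0.25² = 0.3136 + 0.0784 + 0.0625 + 0.0036 + 0.1089 + 0.1600 + 0.0121 + 0.0625 = 0.8016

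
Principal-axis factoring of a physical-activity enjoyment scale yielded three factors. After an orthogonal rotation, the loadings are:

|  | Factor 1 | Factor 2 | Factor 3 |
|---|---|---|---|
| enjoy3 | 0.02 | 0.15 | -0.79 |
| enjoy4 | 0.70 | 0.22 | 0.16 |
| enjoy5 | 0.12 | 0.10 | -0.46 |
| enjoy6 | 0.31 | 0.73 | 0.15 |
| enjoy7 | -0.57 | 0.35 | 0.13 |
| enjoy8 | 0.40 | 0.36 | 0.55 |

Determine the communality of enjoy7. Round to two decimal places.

h² = (-0.57)² + 0.35² + 0.13² = 0.3249 + 0.1225 + 0.0169 = 0.4643

0.46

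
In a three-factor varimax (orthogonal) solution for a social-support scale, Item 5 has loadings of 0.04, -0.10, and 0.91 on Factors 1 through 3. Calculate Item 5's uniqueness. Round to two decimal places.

h² = 0.04² + (-0.10)² + 0.91² = 0.0016 + 0.0100 + 0.8281 = 0.8397
Uniqueness u² = 1 − h² = 1 − 0.8397 = 0.1603

0.16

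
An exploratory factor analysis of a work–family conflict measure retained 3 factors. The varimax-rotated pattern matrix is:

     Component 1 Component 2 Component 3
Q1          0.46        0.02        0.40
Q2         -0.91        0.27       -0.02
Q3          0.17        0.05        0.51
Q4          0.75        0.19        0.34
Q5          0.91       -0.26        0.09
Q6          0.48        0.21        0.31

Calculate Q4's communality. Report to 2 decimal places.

h² = 0.75² + 0.19² + 0.34² = 0.5625 + 0.0361 + 0.1156 = 0.7142

0.71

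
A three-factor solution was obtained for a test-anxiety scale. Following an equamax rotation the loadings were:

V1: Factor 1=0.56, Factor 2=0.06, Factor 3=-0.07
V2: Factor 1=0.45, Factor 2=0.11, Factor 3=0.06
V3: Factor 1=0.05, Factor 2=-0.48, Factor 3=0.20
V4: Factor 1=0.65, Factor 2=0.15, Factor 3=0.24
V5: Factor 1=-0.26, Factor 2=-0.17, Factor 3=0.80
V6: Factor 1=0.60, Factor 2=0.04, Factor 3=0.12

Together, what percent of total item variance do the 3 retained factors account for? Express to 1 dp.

SS loadings by factor: 1.3687, 0.2991, 0.7605; total = 2.4283.
Total variance with 6 standardized items is 6, so the solution explains 2.4283/6 = 0.4047 = 40.47%.

40.5%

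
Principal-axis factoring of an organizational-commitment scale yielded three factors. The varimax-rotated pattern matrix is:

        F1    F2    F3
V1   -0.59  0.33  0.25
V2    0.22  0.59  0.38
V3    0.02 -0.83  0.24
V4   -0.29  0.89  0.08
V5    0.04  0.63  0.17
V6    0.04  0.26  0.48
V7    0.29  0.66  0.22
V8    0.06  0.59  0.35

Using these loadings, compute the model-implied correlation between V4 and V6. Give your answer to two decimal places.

r̂ = Σ λ_i·λ_j across factors = (-0.29)(0.04) + (0.89)(0.26) + (0.08)(0.48)
  = -0.0116 +0.2314 +0.0384 = 0.2582

0.26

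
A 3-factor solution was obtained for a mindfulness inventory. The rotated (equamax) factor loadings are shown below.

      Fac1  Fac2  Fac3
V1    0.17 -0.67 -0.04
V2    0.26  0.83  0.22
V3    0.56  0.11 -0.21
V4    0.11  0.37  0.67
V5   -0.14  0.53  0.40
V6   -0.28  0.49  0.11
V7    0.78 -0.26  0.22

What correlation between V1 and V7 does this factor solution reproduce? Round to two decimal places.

r̂ = Σ λ_i·λ_j across factors = (0.17)(0.78) + (-0.67)(-0.26) + (-0.04)(0.22)
  = +0.1326 +0.1742 -0.0088 = 0.2980

0.30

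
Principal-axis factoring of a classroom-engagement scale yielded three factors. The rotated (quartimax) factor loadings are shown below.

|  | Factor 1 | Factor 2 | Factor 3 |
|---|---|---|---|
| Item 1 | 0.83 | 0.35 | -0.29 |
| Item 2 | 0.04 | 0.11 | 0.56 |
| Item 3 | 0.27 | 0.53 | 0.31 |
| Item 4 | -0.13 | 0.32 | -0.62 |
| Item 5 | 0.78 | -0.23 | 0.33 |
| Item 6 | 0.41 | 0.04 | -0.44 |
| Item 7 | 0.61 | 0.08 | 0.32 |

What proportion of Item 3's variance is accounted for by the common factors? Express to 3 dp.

0.450

h² = 0.27² + 0.53² + 0.31² = 0.0729 + 0.2809 + 0.0961 = 0.4499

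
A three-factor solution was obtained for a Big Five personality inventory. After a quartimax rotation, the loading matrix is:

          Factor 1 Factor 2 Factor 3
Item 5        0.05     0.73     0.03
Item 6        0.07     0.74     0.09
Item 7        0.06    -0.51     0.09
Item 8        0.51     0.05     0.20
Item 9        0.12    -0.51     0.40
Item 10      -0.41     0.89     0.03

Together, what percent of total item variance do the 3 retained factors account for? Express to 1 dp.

SS loadings by factor: 0.4536, 2.3953, 0.2180; total = 3.0669.
Total variance with 6 standardized items is 6, so the solution explains 3.0669/6 = 0.5111 = 51.12%.

51.1%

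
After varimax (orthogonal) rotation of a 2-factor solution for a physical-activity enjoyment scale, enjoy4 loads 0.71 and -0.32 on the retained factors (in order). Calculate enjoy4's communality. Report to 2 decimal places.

0.61

h² = 0.71² + (-0.32)² = 0.5041 + 0.1024 = 0.6065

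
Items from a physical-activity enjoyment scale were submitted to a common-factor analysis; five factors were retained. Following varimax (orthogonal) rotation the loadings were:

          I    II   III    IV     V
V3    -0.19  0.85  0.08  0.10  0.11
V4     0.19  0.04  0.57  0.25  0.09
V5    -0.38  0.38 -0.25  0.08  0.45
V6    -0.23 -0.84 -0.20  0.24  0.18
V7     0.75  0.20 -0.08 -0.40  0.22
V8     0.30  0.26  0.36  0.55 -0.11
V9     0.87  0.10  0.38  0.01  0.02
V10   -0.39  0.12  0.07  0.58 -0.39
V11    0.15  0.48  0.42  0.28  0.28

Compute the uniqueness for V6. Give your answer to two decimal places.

0.11

h² = (-0.23)² + (-0.84)² + (-0.20)² + 0.24² + 0.18² = 0.0529 + 0.7056 + 0.0400 + 0.0576 + 0.0324 = 0.8885
Uniqueness u² = 1 − h² = 1 − 0.8885 = 0.1115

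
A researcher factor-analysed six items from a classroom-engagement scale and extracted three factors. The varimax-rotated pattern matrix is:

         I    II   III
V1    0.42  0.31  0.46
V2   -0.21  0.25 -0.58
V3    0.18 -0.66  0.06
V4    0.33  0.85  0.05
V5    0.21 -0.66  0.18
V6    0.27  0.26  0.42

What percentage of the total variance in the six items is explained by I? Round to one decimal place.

8.0%

SS loadings for I = 0.42² + (-0.21)² + 0.18² + 0.33² + 0.21² + 0.27² = 0.4788
With 6 standardized items, total variance = 6. Proportion = 0.4788/6 = 0.0798 → 7.98%.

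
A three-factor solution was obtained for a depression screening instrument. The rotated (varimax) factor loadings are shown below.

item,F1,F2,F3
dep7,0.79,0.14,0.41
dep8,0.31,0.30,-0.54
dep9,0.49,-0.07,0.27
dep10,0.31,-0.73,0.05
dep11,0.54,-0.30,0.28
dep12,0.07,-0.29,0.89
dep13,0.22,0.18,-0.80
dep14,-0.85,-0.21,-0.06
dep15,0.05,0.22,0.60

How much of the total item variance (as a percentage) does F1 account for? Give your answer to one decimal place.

SS loadings for F1 = 0.79² + 0.31² + 0.49² + 0.31² + 0.54² + 0.07² + 0.22² + (-0.85)² + 0.05² = 2.1263
With 9 standardized items, total variance = 9. Proportion = 2.1263/9 = 0.2363 → 23.63%.

23.6%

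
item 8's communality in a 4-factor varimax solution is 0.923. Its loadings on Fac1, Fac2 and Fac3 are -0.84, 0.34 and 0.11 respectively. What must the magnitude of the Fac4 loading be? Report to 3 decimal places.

0.299

Under orthogonal rotation h² = Σλ², so λ_Fac4² = h² − (0.8333) = 0.923 − 0.8333 = 0.0897.
|λ| = √0.0897 = 0.2995.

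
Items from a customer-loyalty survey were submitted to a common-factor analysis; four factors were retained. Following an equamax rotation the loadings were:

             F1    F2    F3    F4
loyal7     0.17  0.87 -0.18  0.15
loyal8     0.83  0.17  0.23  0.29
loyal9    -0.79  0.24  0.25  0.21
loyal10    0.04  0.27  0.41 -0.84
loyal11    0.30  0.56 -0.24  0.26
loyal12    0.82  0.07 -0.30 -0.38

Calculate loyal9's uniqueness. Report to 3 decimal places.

0.212

h² = (-0.79)² + 0.24² + 0.25² + 0.21² = 0.6241 + 0.0576 + 0.0625 + 0.0441 = 0.7883
Uniqueness u² = 1 − h² = 1 − 0.7883 = 0.2117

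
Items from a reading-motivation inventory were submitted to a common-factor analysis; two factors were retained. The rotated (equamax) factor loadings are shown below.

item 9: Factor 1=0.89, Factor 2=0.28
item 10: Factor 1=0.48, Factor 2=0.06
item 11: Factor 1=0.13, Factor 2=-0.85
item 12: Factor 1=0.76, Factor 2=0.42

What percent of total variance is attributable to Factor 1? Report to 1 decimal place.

SS loadings for Factor 1 = 0.89² + 0.48² + 0.13² + 0.76² = 1.6170
With 4 standardized items, total variance = 4. Proportion = 1.6170/4 = 0.4042 → 40.42%.

40.4%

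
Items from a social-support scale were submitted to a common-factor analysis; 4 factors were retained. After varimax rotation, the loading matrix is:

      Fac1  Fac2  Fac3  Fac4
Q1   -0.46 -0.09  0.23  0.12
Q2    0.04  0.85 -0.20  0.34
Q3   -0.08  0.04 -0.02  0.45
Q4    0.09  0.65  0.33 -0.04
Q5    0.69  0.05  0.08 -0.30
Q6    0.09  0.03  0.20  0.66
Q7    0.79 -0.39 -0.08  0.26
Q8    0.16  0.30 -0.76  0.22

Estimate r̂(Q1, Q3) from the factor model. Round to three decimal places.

0.083

r̂ = Σ λ_i·λ_j across factors = (-0.46)(-0.08) + (-0.09)(0.04) + (0.23)(-0.02) + (0.12)(0.45)
  = +0.0368 -0.0036 -0.0046 +0.0540 = 0.0826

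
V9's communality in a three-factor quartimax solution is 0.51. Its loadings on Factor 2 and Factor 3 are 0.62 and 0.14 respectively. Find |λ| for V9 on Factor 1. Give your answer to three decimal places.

0.326

Under orthogonal rotation h² = Σλ², so λ_Factor 1² = h² − (0.4040) = 0.51 − 0.4040 = 0.1060.
|λ| = √0.1060 = 0.3256.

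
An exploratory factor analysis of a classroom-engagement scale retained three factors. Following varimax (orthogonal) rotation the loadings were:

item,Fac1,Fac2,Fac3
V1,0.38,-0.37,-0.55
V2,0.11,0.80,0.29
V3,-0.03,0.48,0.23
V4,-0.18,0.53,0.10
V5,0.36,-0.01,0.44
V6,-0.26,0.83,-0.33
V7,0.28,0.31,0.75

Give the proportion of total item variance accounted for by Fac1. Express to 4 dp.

SS loadings for Fac1 = 0.38² + 0.11² + (-0.03)² + (-0.18)² + 0.36² + (-0.26)² + 0.28² = 0.4654
Proportion of variance = 0.4654 / 7 = 0.0665.

0.0665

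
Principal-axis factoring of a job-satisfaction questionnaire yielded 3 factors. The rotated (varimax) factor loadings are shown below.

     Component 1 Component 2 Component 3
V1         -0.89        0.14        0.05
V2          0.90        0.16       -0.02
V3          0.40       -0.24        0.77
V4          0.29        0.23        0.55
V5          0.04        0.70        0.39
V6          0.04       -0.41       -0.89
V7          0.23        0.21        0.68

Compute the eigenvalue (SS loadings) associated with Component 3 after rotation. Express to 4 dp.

SS loadings for Component 3 = 0.05² + (-0.02)² + 0.77² + 0.55² + 0.39² + (-0.89)² + 0.68² = 0.0025 + 0.0004 + 0.5929 + 0.3025 + 0.1521 + 0.7921 + 0.4624 = 2.3049

2.3049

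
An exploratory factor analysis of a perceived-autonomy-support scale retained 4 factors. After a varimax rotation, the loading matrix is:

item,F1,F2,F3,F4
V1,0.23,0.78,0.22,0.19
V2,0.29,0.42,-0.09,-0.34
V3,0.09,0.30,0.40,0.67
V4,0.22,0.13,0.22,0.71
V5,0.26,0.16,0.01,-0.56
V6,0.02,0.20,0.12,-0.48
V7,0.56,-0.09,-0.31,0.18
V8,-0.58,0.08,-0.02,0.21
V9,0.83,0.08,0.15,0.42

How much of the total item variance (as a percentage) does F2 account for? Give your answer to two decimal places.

10.87%

SS loadings for F2 = 0.78² + 0.42² + 0.30² + 0.13² + 0.16² + 0.20² + (-0.09)² + 0.08² + 0.08² = 0.9782
With 9 standardized items, total variance = 9. Proportion = 0.9782/9 = 0.1087 → 10.87%.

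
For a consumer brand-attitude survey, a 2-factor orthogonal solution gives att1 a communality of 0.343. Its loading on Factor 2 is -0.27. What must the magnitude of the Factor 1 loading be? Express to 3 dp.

0.520

Under orthogonal rotation h² = Σλ², so λ_Factor 1² = h² − (0.0729) = 0.343 − 0.0729 = 0.2701.
|λ| = √0.2701 = 0.5197.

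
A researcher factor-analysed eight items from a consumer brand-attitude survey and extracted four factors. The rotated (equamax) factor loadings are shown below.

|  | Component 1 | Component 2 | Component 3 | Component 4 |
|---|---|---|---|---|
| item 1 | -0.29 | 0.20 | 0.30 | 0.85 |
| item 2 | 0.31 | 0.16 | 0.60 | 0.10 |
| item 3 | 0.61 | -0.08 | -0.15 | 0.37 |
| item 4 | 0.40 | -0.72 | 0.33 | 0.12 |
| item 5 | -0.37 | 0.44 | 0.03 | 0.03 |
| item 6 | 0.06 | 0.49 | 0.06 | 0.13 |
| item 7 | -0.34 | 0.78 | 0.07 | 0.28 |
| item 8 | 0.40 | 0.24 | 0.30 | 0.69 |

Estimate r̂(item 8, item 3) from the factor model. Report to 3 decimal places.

0.435

r̂ = Σ λ_i·λ_j across factors = (0.40)(0.61) + (0.24)(-0.08) + (0.30)(-0.15) + (0.69)(0.37)
  = +0.2440 -0.0192 -0.0450 +0.2553 = 0.4351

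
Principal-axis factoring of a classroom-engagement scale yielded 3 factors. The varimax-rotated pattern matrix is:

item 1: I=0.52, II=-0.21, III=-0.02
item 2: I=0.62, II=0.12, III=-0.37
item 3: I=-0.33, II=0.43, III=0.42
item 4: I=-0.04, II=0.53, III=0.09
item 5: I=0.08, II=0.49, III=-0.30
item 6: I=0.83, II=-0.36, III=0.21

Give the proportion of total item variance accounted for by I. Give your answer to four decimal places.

0.2434

SS loadings for I = 0.52² + 0.62² + (-0.33)² + (-0.04)² + 0.08² + 0.83² = 1.4606
Proportion of variance = 1.4606 / 6 = 0.2434.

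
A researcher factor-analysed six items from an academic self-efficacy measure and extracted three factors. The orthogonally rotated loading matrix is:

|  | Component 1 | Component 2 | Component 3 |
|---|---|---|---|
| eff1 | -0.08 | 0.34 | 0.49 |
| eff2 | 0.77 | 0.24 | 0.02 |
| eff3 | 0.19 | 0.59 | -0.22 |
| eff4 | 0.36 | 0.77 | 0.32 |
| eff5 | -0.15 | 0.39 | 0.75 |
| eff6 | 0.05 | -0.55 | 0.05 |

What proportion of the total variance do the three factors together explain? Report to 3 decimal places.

Communalities: 0.3621, 0.6509, 0.4326, 0.8249, 0.7371, 0.3075; Σh² = 3.3151.
Total variance with 6 standardized items is 6, so the solution explains 3.3151/6 = 0.5525.

0.553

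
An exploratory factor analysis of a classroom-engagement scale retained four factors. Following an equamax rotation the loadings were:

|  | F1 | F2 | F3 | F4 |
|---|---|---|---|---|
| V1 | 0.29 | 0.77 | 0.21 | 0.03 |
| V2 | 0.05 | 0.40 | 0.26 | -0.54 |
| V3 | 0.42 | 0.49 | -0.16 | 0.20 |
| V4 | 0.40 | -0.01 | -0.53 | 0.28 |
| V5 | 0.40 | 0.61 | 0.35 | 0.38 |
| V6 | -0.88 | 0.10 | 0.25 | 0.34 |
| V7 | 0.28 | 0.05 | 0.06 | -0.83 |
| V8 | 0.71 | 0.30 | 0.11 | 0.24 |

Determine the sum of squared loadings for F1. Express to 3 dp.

1.940

SS loadings for F1 = 0.29² + 0.05² + 0.42² + 0.40² + 0.40² + (-0.88)² + 0.28² + 0.71² = 0.0841 + 0.0025 + 0.1764 + 0.1600 + 0.1600 + 0.7744 + 0.0784 + 0.5041 = 1.9399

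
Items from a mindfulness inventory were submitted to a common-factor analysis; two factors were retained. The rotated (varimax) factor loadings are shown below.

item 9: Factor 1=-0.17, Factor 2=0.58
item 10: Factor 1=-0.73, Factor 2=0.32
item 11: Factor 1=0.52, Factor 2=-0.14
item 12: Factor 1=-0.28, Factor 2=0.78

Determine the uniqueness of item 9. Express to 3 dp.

0.635

h² = (-0.17)² + 0.58² = 0.0289 + 0.3364 = 0.3653
Uniqueness u² = 1 − h² = 1 − 0.3653 = 0.6347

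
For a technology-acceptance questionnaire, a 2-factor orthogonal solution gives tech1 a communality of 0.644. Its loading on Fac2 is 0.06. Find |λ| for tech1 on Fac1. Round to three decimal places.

0.800

Under orthogonal rotation h² = Σλ², so λ_Fac1² = h² − (0.0036) = 0.644 − 0.0036 = 0.6404.
|λ| = √0.6404 = 0.8002.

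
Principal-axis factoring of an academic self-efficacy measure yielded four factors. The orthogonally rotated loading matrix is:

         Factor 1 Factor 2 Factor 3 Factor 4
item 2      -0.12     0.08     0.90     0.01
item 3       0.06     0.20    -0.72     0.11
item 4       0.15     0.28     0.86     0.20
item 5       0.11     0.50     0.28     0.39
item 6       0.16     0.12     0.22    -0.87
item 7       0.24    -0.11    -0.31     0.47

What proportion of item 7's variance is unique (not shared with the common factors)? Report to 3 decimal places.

0.613

h² = 0.24² + (-0.11)² + (-0.31)² + 0.47² = 0.0576 + 0.0121 + 0.0961 + 0.2209 = 0.3867
Uniqueness u² = 1 − h² = 1 − 0.3867 = 0.6133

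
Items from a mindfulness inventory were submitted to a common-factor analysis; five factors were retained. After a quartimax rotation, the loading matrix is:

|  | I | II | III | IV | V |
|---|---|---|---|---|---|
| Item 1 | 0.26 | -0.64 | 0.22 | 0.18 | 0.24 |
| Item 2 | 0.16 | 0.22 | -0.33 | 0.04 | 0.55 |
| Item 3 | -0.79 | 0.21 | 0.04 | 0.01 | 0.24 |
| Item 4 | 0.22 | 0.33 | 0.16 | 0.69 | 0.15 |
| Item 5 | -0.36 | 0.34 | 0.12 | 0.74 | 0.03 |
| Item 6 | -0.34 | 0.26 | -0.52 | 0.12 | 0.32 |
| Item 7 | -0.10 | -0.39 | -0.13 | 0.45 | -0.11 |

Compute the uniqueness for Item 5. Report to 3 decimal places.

h² = (-0.36)² + 0.34² + 0.12² + 0.74² + 0.03² = 0.1296 + 0.1156 + 0.0144 + 0.5476 + 0.0009 = 0.8081
Uniqueness u² = 1 − h² = 1 − 0.8081 = 0.1919

0.192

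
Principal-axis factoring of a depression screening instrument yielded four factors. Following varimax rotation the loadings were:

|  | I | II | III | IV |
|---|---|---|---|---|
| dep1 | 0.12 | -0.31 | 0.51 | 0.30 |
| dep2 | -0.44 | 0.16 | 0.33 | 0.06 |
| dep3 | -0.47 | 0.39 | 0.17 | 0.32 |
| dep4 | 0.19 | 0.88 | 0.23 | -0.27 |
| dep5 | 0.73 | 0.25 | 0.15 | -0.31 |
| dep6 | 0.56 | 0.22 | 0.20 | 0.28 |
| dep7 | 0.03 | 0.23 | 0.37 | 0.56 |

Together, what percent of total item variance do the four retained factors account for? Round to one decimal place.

SS loadings by factor: 1.3124, 1.2120, 0.6502, 0.7570; total = 3.9316.
Total variance with 7 standardized items is 7, so the solution explains 3.9316/7 = 0.5617 = 56.17%.

56.2%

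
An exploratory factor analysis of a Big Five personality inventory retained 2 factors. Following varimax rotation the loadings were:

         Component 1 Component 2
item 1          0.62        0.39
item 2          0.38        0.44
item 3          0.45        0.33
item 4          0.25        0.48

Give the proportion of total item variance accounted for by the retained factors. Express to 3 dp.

0.370

SS loadings by factor: 0.7938, 0.6850; total = 1.4788.
Total variance with 4 standardized items is 4, so the solution explains 1.4788/4 = 0.3697.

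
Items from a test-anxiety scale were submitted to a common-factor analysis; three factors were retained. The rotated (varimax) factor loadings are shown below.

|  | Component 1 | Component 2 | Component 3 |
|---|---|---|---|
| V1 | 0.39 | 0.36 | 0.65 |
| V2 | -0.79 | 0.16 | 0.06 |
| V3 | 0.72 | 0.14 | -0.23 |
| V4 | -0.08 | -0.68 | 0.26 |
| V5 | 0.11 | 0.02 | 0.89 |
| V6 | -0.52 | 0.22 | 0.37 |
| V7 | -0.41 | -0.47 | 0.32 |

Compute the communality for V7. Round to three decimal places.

0.491

h² = (-0.41)² + (-0.47)² + 0.32² = 0.1681 + 0.2209 + 0.1024 = 0.4914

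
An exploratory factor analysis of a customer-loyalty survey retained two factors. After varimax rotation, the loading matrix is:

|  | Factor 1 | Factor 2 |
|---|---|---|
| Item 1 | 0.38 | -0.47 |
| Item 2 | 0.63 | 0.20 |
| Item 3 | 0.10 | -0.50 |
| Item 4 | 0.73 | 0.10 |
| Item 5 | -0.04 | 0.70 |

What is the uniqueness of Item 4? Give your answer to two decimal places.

h² = 0.73² + 0.10² = 0.5329 + 0.0100 = 0.5429
Uniqueness u² = 1 − h² = 1 − 0.5429 = 0.4571

0.46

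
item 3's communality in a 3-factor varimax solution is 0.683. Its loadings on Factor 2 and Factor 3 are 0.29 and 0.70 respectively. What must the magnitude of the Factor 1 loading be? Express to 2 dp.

Under orthogonal rotation h² = Σλ², so λ_Factor 1² = h² − (0.5741) = 0.683 − 0.5741 = 0.1089.
|λ| = √0.1089 = 0.3300.

0.33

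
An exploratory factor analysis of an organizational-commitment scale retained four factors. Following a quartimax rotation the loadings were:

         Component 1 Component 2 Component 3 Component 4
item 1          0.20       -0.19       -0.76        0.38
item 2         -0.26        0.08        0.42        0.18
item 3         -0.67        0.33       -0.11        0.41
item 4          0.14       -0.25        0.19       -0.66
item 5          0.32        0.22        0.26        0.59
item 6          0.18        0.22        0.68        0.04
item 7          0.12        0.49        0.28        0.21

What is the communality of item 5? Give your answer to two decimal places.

0.57

h² = 0.32² + 0.22² + 0.26² + 0.59² = 0.1024 + 0.0484 + 0.0676 + 0.3481 = 0.5665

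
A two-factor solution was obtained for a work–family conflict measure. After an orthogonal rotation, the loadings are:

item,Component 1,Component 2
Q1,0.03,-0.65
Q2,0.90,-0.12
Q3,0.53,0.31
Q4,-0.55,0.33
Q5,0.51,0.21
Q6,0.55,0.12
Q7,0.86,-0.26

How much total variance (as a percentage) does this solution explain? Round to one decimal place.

49.5%

SS loadings by factor: 2.6965, 0.7680; total = 3.4645.
Total variance with 7 standardized items is 7, so the solution explains 3.4645/7 = 0.4949 = 49.49%.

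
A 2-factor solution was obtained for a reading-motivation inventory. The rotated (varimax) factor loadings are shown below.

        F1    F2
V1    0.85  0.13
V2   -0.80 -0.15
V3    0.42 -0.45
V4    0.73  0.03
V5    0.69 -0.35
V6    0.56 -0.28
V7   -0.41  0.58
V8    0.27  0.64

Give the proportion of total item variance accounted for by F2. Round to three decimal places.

0.149

SS loadings for F2 = 0.13² + (-0.15)² + (-0.45)² + 0.03² + (-0.35)² + (-0.28)² + 0.58² + 0.64² = 1.1897
Proportion of variance = 1.1897 / 8 = 0.1487.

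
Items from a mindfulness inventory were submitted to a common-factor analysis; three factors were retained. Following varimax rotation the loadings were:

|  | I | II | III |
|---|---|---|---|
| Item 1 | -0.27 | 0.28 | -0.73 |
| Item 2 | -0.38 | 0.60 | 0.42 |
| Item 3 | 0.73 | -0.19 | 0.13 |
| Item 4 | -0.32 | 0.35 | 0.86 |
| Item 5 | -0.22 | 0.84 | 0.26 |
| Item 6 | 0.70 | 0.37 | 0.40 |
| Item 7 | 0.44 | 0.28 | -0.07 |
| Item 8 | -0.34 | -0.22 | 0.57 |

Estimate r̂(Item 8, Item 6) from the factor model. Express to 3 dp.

r̂ = Σ λ_i·λ_j across factors = (-0.34)(0.70) + (-0.22)(0.37) + (0.57)(0.40)
  = -0.2380 -0.0814 +0.2280 = -0.0914

-0.091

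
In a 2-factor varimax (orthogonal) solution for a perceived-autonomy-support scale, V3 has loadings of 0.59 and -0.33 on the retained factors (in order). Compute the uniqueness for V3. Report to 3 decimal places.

h² = 0.59² + (-0.33)² = 0.3481 + 0.1089 = 0.4570
Uniqueness u² = 1 − h² = 1 − 0.4570 = 0.5430

0.543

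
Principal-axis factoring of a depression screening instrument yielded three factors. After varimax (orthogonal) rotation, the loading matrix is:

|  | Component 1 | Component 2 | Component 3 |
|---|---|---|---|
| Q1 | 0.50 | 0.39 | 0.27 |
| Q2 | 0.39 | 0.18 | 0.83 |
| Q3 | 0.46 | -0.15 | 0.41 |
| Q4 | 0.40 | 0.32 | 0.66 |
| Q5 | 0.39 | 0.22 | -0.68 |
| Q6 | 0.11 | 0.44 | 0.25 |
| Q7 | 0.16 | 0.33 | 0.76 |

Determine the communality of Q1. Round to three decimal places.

0.475

h² = 0.50² + 0.39² + 0.27² = 0.2500 + 0.1521 + 0.0729 = 0.4750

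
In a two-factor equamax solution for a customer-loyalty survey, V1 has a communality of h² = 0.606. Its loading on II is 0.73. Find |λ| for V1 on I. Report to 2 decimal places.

Under orthogonal rotation h² = Σλ², so λ_I² = h² − (0.5329) = 0.606 − 0.5329 = 0.0731.
|λ| = √0.0731 = 0.2704.

0.27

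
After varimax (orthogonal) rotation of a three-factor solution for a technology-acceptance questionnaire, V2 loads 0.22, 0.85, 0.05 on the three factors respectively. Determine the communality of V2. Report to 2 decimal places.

0.77

h² = 0.22² + 0.85² + 0.05² = 0.0484 + 0.7225 + 0.0025 = 0.7734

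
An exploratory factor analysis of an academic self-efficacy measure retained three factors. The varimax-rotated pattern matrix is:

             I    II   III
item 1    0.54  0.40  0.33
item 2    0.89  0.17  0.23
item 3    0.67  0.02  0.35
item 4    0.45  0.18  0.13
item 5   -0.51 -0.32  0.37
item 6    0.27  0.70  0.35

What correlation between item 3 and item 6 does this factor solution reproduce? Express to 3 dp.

r̂ = Σ λ_i·λ_j across factors = (0.67)(0.27) + (0.02)(0.70) + (0.35)(0.35)
  = +0.1809 +0.0140 +0.1225 = 0.3174

0.317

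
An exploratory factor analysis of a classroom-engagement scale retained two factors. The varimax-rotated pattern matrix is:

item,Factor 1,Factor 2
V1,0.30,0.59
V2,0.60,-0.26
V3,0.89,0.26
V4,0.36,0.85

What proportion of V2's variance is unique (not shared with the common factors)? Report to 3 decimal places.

0.572

h² = 0.60² + (-0.26)² = 0.3600 + 0.0676 = 0.4276
Uniqueness u² = 1 − h² = 1 − 0.4276 = 0.5724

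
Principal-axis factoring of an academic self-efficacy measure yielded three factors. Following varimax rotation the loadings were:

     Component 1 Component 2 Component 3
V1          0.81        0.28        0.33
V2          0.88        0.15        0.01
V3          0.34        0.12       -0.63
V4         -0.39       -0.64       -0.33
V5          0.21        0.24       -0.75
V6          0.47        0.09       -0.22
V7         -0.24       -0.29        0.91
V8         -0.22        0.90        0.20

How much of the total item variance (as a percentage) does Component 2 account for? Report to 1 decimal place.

18.6%

SS loadings for Component 2 = 0.28² + 0.15² + 0.12² + (-0.64)² + 0.24² + 0.09² + (-0.29)² + 0.90² = 1.4847
With 8 standardized items, total variance = 8. Proportion = 1.4847/8 = 0.1856 → 18.56%.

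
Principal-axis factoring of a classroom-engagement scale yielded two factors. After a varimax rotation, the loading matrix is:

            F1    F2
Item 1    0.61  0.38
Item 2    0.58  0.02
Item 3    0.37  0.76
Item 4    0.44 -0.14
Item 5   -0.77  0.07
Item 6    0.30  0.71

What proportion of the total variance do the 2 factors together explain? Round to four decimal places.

0.4955

Communalities: 0.5165, 0.3368, 0.7145, 0.2132, 0.5978, 0.5941; Σh² = 2.9729.
Total variance with 6 standardized items is 6, so the solution explains 2.9729/6 = 0.4955.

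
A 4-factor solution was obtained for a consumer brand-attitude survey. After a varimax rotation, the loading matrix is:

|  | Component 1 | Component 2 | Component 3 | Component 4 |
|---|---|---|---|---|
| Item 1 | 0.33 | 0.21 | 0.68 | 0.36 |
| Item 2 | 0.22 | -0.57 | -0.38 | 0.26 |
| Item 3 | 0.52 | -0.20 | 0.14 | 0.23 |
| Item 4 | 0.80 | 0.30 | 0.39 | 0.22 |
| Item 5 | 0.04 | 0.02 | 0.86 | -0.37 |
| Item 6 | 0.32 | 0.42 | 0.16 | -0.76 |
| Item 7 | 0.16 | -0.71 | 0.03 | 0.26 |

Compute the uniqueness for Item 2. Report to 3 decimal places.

0.415

h² = 0.22² + (-0.57)² + (-0.38)² + 0.26² = 0.0484 + 0.3249 + 0.1444 + 0.0676 = 0.5853
Uniqueness u² = 1 − h² = 1 − 0.5853 = 0.4147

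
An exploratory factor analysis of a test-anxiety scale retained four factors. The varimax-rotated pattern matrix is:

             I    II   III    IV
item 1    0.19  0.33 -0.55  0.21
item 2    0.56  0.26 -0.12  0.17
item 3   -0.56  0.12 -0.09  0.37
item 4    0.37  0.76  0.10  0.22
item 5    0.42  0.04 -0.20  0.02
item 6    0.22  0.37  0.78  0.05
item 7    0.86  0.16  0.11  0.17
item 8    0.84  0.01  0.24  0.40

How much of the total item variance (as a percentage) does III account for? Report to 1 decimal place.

SS loadings for III = (-0.55)² + (-0.12)² + (-0.09)² + 0.10² + (-0.20)² + 0.78² + 0.11² + 0.24² = 1.0531
With 8 standardized items, total variance = 8. Proportion = 1.0531/8 = 0.1316 → 13.16%.

13.2%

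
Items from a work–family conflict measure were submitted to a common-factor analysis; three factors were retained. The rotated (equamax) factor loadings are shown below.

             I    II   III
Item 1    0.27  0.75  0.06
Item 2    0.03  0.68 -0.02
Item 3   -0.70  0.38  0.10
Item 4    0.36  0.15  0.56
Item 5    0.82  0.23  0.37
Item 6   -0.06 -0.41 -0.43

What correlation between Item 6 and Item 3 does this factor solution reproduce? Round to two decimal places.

r̂ = Σ λ_i·λ_j across factors = (-0.06)(-0.70) + (-0.41)(0.38) + (-0.43)(0.10)
  = +0.0420 -0.1558 -0.0430 = -0.1568

-0.16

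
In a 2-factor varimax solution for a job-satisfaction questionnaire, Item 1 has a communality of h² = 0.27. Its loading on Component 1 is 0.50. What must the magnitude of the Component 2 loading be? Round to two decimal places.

Under orthogonal rotation h² = Σλ², so λ_Component 2² = h² − (0.2500) = 0.27 − 0.2500 = 0.0200.
|λ| = √0.0200 = 0.1414.

0.14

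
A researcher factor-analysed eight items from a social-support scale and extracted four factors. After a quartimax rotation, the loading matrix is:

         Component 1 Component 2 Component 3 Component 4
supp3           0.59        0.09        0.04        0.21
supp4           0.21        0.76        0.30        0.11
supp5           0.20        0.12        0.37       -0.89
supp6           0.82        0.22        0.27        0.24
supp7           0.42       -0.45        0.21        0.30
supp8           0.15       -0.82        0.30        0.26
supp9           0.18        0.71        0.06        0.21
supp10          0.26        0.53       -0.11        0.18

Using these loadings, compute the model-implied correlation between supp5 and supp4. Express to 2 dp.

r̂ = Σ λ_i·λ_j across factors = (0.20)(0.21) + (0.12)(0.76) + (0.37)(0.30) + (-0.89)(0.11)
  = +0.0420 +0.0912 +0.1110 -0.0979 = 0.1463

0.15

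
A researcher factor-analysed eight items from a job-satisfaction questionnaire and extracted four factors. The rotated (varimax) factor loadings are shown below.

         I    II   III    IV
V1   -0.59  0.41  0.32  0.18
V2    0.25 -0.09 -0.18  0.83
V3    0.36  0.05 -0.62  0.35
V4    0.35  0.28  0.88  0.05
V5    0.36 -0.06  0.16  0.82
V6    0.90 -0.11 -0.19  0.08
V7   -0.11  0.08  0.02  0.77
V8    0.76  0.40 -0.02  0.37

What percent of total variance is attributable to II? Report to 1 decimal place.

5.5%

SS loadings for II = 0.41² + (-0.09)² + 0.05² + 0.28² + (-0.06)² + (-0.11)² + 0.08² + 0.40² = 0.4392
With 8 standardized items, total variance = 8. Proportion = 0.4392/8 = 0.0549 → 5.49%.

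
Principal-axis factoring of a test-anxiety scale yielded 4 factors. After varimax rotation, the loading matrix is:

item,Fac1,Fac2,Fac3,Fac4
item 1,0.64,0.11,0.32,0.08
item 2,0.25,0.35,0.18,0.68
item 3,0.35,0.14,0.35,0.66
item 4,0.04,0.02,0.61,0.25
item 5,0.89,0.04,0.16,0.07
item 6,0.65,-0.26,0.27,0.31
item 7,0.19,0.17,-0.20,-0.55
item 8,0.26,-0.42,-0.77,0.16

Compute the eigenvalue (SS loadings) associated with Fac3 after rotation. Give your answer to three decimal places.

1.361

SS loadings for Fac3 = 0.32² + 0.18² + 0.35² + 0.61² + 0.16² + 0.27² + (-0.20)² + (-0.77)² = 0.1024 + 0.0324 + 0.1225 + 0.3721 + 0.0256 + 0.0729 + 0.0400 + 0.5929 = 1.3608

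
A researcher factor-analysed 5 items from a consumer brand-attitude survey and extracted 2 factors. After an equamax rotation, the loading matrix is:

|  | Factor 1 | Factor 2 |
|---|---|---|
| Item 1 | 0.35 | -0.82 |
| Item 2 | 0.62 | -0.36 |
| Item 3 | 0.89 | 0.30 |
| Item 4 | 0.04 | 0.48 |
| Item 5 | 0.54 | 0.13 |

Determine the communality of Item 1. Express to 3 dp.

0.795

h² = 0.35² + (-0.82)² = 0.1225 + 0.6724 = 0.7949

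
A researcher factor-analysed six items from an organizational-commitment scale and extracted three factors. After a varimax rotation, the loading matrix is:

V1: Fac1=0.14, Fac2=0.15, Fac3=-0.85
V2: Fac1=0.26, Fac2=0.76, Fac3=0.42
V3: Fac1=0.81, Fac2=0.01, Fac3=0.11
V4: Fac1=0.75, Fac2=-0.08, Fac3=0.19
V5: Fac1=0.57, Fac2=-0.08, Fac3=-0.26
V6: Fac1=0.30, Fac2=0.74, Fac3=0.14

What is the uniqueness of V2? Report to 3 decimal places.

0.178

h² = 0.26² + 0.76² + 0.42² = 0.0676 + 0.5776 + 0.1764 = 0.8216
Uniqueness u² = 1 − h² = 1 − 0.8216 = 0.1784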